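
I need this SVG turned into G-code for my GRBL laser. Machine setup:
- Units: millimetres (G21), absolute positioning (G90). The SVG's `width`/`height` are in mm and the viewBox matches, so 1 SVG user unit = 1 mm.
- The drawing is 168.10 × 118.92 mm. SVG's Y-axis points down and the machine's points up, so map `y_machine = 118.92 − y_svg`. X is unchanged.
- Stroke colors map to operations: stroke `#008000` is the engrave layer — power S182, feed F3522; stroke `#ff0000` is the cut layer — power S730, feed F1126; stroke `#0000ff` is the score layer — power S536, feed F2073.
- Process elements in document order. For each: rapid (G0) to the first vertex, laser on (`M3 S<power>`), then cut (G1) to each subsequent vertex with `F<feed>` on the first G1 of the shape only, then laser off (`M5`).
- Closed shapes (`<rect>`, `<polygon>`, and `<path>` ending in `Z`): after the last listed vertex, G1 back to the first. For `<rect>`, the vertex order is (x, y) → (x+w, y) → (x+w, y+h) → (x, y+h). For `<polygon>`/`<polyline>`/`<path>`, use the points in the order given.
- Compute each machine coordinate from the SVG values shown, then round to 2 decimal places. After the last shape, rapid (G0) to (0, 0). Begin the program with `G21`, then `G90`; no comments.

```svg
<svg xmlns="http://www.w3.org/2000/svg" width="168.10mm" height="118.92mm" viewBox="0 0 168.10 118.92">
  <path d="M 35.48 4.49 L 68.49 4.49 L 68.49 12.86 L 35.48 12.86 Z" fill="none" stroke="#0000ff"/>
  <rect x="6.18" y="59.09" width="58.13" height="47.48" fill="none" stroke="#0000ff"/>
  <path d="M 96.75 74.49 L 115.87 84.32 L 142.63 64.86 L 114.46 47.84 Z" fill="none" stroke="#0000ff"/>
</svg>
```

G21
G90
G0 X35.48 Y114.43
M3 S536
G1 X68.49 Y114.43 F2073
G1 X68.49 Y106.06
G1 X35.48 Y106.06
G1 X35.48 Y114.43
M5
G0 X6.18 Y59.83
M3 S536
G1 X64.31 Y59.83 F2073
G1 X64.31 Y12.35
G1 X6.18 Y12.35
G1 X6.18 Y59.83
M5
G0 X96.75 Y44.43
M3 S536
G1 X115.87 Y34.60 F2073
G1 X142.63 Y54.06
G1 X114.46 Y71.08
G1 X96.75 Y44.43
M5
G0 X0.00 Y0.00

1 u = 1 mm; y_m = 118.92 − y.

[1] `<path>` rectangle, #0000ff→score S536 F2073: (35.48,114.43) → (68.49,114.43) → (68.49,106.06) → (35.48,106.06) → (35.48,114.43) (closed)

[2] `<rect>` rectangle, #0000ff→score S536 F2073: (6.18,59.83) → (64.31,59.83) → (64.31,12.35) → (6.18,12.35) → (6.18,59.83) (closed)

[3] `<path>` closed polygon, #0000ff→score S536 F2073: (96.75,44.43) → (115.87,34.60) → (142.63,54.06) → (114.46,71.08) → (96.75,44.43) (closed)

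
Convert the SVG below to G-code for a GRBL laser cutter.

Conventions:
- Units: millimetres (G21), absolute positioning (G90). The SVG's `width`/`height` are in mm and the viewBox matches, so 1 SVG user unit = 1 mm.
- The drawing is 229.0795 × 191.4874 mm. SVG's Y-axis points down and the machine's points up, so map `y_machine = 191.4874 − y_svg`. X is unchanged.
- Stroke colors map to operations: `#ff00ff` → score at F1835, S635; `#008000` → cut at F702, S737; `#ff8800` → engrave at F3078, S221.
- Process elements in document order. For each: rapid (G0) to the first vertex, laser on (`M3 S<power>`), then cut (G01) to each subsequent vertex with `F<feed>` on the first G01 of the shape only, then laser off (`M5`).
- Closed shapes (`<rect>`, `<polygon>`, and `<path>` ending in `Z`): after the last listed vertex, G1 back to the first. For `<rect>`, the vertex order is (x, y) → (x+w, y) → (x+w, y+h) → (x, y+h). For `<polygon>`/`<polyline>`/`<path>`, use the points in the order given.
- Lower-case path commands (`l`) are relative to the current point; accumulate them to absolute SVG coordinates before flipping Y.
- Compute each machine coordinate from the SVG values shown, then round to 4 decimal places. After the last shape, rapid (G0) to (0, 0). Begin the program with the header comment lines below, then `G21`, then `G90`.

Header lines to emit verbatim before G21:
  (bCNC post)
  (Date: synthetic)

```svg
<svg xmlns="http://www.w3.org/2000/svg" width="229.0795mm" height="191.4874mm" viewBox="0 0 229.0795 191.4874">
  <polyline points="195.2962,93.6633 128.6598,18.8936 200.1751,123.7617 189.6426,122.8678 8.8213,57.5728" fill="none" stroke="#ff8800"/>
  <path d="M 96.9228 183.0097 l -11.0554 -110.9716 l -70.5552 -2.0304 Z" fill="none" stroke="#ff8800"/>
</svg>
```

Since the viewBox matches the mm dimensions, user units are millimetres directly. The only transform is the Y-flip y_m = 191.4874 − y_svg.

Shape 1 is a open polyline drawn with `<polyline>`. Its stroke #ff8800 means engrave at S221, F3078. After flipping Y the toolpath is (195.2962,97.8241) → (128.6598,172.5938) → (200.1751,67.7257) → (189.6426,68.6196) → (8.8213,133.9146).

Shape 2 is a closed polygon drawn with `<path>`. Its stroke #ff8800 means engrave at S221, F3078. After flipping Y the toolpath is (96.9228,8.4777) → (85.8674,119.4493) → (15.3122,121.4797) → (96.9228,8.4777), returning to the start.

(bCNC post)
(Date: synthetic)
G21
G90
G0 X195.2962 Y97.8241
M3 S221
G01 X128.6598 Y172.5938 F3078
G01 X200.1751 Y67.7257
G01 X189.6426 Y68.6196
G01 X8.8213 Y133.9146
M5
G0 X96.9228 Y8.4777
M3 S221
G01 X85.8674 Y119.4493 F3078
G01 X15.3122 Y121.4797
G01 X96.9228 Y8.4777
M5
G0 X0.0000 Y0.0000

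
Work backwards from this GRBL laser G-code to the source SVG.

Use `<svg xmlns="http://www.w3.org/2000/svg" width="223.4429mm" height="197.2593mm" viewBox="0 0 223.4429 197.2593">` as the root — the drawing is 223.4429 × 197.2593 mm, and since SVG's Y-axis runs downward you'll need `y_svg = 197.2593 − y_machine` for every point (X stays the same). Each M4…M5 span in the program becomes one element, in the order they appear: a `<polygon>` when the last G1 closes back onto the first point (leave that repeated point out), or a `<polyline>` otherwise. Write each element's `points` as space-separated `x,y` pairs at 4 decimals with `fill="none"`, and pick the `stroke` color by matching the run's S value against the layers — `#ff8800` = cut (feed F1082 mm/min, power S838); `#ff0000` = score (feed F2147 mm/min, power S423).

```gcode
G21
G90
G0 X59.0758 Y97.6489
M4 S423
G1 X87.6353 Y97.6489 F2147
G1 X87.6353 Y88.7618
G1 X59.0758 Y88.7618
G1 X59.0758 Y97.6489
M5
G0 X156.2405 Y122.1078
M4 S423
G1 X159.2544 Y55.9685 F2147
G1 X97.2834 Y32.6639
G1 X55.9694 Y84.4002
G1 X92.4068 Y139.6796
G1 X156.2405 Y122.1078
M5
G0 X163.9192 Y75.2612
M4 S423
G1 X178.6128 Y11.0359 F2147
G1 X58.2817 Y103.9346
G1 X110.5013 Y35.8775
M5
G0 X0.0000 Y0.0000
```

y_svg = 197.2593 − y_m. Every run uses S423, so all elements get stroke `#ff0000` (score).

[1] closed run; points: 59.0758,99.6104 87.6353,99.6104 87.6353,108.4975 59.0758,108.4975

[2] closed run; points: 156.2405,75.1515 159.2544,141.2908 97.2834,164.5954 55.9694,112.8591 92.4068,57.5797

[3] open run; points: 163.9192,121.9981 178.6128,186.2234 58.2817,93.3247 110.5013,161.3818

<svg xmlns="http://www.w3.org/2000/svg" width="223.4429mm" height="197.2593mm" viewBox="0 0 223.4429 197.2593">
  <polygon points="59.0758,99.6104 87.6353,99.6104 87.6353,108.4975 59.0758,108.4975" fill="none" stroke="#ff0000"/>
  <polygon points="156.2405,75.1515 159.2544,141.2908 97.2834,164.5954 55.9694,112.8591 92.4068,57.5797" fill="none" stroke="#ff0000"/>
  <polyline points="163.9192,121.9981 178.6128,186.2234 58.2817,93.3247 110.5013,161.3818" fill="none" stroke="#ff0000"/>
</svg>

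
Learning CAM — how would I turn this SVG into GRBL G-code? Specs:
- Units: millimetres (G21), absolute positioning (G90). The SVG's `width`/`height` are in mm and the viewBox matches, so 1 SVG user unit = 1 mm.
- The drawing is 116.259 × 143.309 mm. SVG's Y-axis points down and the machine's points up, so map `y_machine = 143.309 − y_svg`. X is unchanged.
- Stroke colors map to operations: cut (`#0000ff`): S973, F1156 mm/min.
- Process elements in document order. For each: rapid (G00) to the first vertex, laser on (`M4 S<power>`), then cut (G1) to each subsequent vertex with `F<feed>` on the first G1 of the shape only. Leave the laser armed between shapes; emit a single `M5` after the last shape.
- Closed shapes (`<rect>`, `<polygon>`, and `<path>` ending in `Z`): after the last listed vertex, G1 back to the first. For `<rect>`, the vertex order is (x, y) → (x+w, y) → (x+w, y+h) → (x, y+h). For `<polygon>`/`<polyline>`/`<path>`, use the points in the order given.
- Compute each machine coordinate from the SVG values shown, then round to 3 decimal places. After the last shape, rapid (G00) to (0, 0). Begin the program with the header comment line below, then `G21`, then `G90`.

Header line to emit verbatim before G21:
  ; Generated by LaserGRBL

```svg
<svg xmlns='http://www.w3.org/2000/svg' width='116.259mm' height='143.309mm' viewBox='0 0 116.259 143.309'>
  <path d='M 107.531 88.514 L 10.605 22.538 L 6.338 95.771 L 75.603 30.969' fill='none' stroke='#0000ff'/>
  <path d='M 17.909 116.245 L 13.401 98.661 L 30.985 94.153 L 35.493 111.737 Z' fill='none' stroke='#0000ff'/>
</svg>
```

viewBox `0 0 116.259 143.309` with mm width/height → 1 unit = 1 mm. Flip: y_m = 143.309 − y_svg.

**Shape 1** — `<path>` open polyline, stroke `#0000ff` → cut (S973, F1156). Machine vertices: (107.531,54.795) → (10.605,120.771) → (6.338,47.538) → (75.603,112.340). Open path.

**Shape 2** — `<path>` regular polygon, stroke `#0000ff` → cut (S973, F1156). Machine vertices: (17.909,27.064) → (13.401,44.648) → (30.985,49.156) → (35.493,31.572) → (17.909,27.064). Closed: final G1 returns to the first vertex.

; Generated by LaserGRBL
G21
G90
G00 X107.531 Y54.795
M4 S973
G1 X10.605 Y120.771 F1156
G1 X6.338 Y47.538
G1 X75.603 Y112.340
G00 X17.909 Y27.064
M4 S973
G1 X13.401 Y44.648 F1156
G1 X30.985 Y49.156
G1 X35.493 Y31.572
G1 X17.909 Y27.064
M5
G00 X0.000 Y0.000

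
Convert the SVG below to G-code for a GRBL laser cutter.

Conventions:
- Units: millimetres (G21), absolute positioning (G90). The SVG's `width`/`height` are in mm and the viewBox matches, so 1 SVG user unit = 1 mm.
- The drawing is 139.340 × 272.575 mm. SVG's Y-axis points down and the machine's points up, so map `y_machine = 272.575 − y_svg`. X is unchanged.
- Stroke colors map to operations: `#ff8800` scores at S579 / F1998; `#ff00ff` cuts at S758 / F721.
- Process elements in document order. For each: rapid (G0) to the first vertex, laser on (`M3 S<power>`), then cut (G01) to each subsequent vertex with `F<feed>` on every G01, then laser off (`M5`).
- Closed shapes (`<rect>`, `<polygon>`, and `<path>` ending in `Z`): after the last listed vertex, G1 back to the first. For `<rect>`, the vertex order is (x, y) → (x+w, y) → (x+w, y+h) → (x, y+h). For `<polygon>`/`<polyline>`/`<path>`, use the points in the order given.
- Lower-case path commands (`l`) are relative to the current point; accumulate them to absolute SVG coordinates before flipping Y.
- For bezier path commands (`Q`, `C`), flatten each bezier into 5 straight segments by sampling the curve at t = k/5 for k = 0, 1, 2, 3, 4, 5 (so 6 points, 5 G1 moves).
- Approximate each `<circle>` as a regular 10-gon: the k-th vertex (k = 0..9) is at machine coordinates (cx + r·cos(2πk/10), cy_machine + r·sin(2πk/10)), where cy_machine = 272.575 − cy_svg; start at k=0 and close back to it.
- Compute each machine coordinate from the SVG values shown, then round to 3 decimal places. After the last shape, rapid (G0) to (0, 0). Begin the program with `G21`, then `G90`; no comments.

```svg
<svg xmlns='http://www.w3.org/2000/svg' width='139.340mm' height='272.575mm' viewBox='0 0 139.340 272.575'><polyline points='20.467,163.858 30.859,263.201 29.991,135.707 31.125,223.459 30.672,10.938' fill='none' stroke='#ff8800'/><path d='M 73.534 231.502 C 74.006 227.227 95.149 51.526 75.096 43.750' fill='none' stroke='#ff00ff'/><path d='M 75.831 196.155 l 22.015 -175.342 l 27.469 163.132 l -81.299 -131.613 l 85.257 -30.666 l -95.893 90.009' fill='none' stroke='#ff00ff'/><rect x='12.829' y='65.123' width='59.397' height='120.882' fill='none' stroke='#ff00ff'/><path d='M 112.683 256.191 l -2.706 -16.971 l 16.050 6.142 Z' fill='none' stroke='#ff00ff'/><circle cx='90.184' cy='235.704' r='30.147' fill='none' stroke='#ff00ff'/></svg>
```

viewBox `0 0 139.340 272.575` with mm width/height → 1 unit = 1 mm. Flip: y_m = 272.575 − y_svg.

**Shape 1** — `<polyline>` open polyline, stroke `#ff8800` → score (S579, F1998). Machine vertices: (20.467,108.717) → (30.859,9.374) → (29.991,136.868) → (31.125,49.116) → (30.672,261.637). Open path.

**Shape 2** — `<path>` cubic bezier, stroke `#ff00ff` → cut (S758, F721). Control points (SVG): P0=(73.534,231.502), P1=(74.006,227.227), P2=(95.149,51.526), P3=(75.096,43.750); sampled at t=k/5. Machine vertices: (73.534,41.073) → (75.803,61.494) → (80.063,106.769) → (83.345,160.608) → (82.679,206.723) → (75.096,228.825). Open path.

**Shape 3** — `<path>` open polyline, stroke `#ff00ff` → cut (S758, F721). Machine vertices: (75.831,76.420) → (97.846,251.762) → (125.315,88.630) → (44.016,220.243) → (129.273,250.909) → (33.380,160.900). Open path.

**Shape 4** — `<rect>` rectangle, stroke `#ff00ff` → cut (S758, F721). Machine vertices: (12.829,207.452) → (72.226,207.452) → (72.226,86.570) → (12.829,86.570) → (12.829,207.452). Closed: final G1 returns to the first vertex.

**Shape 5** — `<path>` regular polygon, stroke `#ff00ff` → cut (S758, F721). Machine vertices: (112.683,16.384) → (109.977,33.355) → (126.027,27.213) → (112.683,16.384). Closed: final G1 returns to the first vertex.

**Shape 6** — `<circle>` circle, stroke `#ff00ff` → cut (S758, F721). Machine vertices: (120.331,36.871) → (114.573,54.591) → (99.500,65.543) → (80.868,65.543) → (65.795,54.591) → (60.037,36.871) → (65.795,19.151) → (80.868,8.199) → (99.500,8.199) → (114.573,19.151) → (120.331,36.871). Closed: final G1 returns to the first vertex.

G21
G90
G0 X20.467 Y108.717
M3 S579
G01 X30.859 Y9.374 F1998
G01 X29.991 Y136.868 F1998
G01 X31.125 Y49.116 F1998
G01 X30.672 Y261.637 F1998
M5
G0 X73.534 Y41.073
M3 S758
G01 X75.803 Y61.494 F721
G01 X80.063 Y106.769 F721
G01 X83.345 Y160.608 F721
G01 X82.679 Y206.723 F721
G01 X75.096 Y228.825 F721
M5
G0 X75.831 Y76.420
M3 S758
G01 X97.846 Y251.762 F721
G01 X125.315 Y88.630 F721
G01 X44.016 Y220.243 F721
G01 X129.273 Y250.909 F721
G01 X33.380 Y160.900 F721
M5
G0 X12.829 Y207.452
M3 S758
G01 X72.226 Y207.452 F721
G01 X72.226 Y86.570 F721
G01 X12.829 Y86.570 F721
G01 X12.829 Y207.452 F721
M5
G0 X112.683 Y16.384
M3 S758
G01 X109.977 Y33.355 F721
G01 X126.027 Y27.213 F721
G01 X112.683 Y16.384 F721
M5
G0 X120.331 Y36.871
M3 S758
G01 X114.573 Y54.591 F721
G01 X99.500 Y65.543 F721
G01 X80.868 Y65.543 F721
G01 X65.795 Y54.591 F721
G01 X60.037 Y36.871 F721
G01 X65.795 Y19.151 F721
G01 X80.868 Y8.199 F721
G01 X99.500 Y8.199 F721
G01 X114.573 Y19.151 F721
G01 X120.331 Y36.871 F721
M5
G0 X0.000 Y0.000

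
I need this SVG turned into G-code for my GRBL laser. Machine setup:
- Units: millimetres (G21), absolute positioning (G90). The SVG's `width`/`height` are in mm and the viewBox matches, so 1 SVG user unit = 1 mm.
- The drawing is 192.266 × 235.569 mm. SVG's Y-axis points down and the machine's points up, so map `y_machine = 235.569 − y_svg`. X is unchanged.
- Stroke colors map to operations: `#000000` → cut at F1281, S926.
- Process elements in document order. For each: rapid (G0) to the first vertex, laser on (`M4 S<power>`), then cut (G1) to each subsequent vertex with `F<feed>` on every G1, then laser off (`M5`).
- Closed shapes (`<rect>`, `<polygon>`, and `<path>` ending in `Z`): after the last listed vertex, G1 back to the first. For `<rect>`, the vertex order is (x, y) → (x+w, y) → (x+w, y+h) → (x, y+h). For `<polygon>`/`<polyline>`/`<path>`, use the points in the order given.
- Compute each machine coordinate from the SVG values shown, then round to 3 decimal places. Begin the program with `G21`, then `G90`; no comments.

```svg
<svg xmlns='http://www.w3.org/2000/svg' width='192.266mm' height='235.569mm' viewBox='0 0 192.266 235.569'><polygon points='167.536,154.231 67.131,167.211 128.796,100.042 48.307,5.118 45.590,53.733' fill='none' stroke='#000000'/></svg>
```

1 u = 1 mm; y_m = 235.569 − y.

[1] `<polygon>` closed polygon, #000000→cut S926 F1281: (167.536,81.338) → (67.131,68.358) → (128.796,135.527) → (48.307,230.451) → (45.590,181.836) → (167.536,81.338) (closed)

G21
G90
G0 X167.536 Y81.338
M4 S926
G1 X67.131 Y68.358 F1281
G1 X128.796 Y135.527 F1281
G1 X48.307 Y230.451 F1281
G1 X45.590 Y181.836 F1281
G1 X167.536 Y81.338 F1281
M5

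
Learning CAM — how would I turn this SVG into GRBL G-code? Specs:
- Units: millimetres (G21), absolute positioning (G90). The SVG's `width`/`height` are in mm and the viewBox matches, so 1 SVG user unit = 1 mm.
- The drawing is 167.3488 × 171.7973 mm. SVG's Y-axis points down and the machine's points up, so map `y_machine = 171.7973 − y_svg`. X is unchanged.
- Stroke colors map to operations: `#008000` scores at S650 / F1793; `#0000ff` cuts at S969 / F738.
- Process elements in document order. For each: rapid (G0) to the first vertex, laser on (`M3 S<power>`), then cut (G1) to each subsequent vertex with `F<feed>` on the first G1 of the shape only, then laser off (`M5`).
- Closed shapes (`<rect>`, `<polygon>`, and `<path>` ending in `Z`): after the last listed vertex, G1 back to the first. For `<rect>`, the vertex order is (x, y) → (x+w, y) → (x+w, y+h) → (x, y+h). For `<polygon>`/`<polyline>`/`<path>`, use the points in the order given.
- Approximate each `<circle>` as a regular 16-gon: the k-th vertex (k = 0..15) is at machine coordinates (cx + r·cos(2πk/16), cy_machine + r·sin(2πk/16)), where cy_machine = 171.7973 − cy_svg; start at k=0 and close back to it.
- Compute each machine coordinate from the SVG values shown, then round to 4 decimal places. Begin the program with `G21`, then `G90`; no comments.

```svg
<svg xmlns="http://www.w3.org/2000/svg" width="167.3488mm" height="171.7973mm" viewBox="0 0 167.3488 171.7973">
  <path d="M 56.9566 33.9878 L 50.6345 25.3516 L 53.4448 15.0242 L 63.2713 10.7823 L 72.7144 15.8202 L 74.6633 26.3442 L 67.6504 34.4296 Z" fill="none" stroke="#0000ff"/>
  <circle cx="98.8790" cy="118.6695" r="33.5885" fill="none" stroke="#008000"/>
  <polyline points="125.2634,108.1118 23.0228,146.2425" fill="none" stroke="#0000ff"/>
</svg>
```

viewBox `0 0 167.3488 171.7973` with mm width/height → 1 unit = 1 mm. Flip: y_m = 171.7973 − y_svg.

**Shape 1** — `<path>` regular polygon, stroke `#0000ff` → cut (S969, F738). Machine vertices: (56.9566,137.8095) → (50.6345,146.4457) → (53.4448,156.7731) → (63.2713,161.0150) → (72.7144,155.9771) → (74.6633,145.4531) → (67.6504,137.3677) → (56.9566,137.8095). Closed: final G1 returns to the first vertex.

**Shape 2** — `<circle>` circle, stroke `#008000` → score (S650, F1793). Machine vertices: (132.4675,53.1278) → (129.9107,65.9816) → (122.6297,76.8785) → (111.7328,84.1595) → (98.8790,86.7163) → (86.0252,84.1595) → (75.1283,76.8785) → (67.8473,65.9816) → (65.2905,53.1278) → (67.8473,40.2740) → (75.1283,29.3771) → (86.0252,22.0961) → (98.8790,19.5393) → (111.7328,22.0961) → (122.6297,29.3771) → (129.9107,40.2740) → (132.4675,53.1278). Closed: final G1 returns to the first vertex.

**Shape 3** — `<polyline>` line segment, stroke `#0000ff` → cut (S969, F738). Machine vertices: (125.2634,63.6855) → (23.0228,25.5548). Open path.

G21
G90
G0 X56.9566 Y137.8095
M3 S969
G1 X50.6345 Y146.4457 F738
G1 X53.4448 Y156.7731
G1 X63.2713 Y161.0150
G1 X72.7144 Y155.9771
G1 X74.6633 Y145.4531
G1 X67.6504 Y137.3677
G1 X56.9566 Y137.8095
M5
G0 X132.4675 Y53.1278
M3 S650
G1 X129.9107 Y65.9816 F1793
G1 X122.6297 Y76.8785
G1 X111.7328 Y84.1595
G1 X98.8790 Y86.7163
G1 X86.0252 Y84.1595
G1 X75.1283 Y76.8785
G1 X67.8473 Y65.9816
G1 X65.2905 Y53.1278
G1 X67.8473 Y40.2740
G1 X75.1283 Y29.3771
G1 X86.0252 Y22.0961
G1 X98.8790 Y19.5393
G1 X111.7328 Y22.0961
G1 X122.6297 Y29.3771
G1 X129.9107 Y40.2740
G1 X132.4675 Y53.1278
M5
G0 X125.2634 Y63.6855
M3 S969
G1 X23.0228 Y25.5548 F738
M5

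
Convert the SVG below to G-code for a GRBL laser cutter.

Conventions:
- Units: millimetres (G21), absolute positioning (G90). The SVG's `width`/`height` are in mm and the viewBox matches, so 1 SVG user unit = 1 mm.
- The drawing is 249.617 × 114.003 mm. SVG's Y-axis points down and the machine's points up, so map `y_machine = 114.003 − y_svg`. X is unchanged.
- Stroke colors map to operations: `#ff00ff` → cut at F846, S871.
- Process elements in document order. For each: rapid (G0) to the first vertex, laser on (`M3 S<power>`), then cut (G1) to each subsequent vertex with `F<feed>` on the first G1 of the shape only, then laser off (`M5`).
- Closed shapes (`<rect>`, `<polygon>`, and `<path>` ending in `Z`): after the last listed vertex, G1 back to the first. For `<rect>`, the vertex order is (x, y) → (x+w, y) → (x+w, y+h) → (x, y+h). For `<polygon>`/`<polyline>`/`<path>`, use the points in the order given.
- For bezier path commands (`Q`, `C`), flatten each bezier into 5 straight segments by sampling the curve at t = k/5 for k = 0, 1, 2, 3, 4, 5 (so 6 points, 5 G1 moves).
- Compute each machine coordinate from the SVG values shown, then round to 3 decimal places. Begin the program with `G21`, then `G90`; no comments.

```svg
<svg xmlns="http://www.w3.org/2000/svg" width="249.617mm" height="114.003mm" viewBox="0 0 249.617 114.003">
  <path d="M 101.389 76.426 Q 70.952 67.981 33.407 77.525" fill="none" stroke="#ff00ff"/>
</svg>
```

G21
G90
G0 X101.389 Y37.577
M3 S871
G1 X88.930 Y40.235 F846
G1 X75.902 Y41.455
G1 X62.306 Y41.235
G1 X48.141 Y39.576
G1 X33.407 Y36.478
M5

viewBox `0 0 249.617 114.003` with mm width/height → 1 unit = 1 mm. Flip: y_m = 114.003 − y_svg.

**Shape 1** — `<path>` quadratic bezier, stroke `#ff00ff` → cut (S871, F846). Control points (SVG): P0=(101.389,76.426), P1=(70.952,67.981), P2=(33.407,77.525); sampled at t=k/5. Machine vertices: (101.389,37.577) → (88.930,40.235) → (75.902,41.455) → (62.306,41.235) → (48.141,39.576) → (33.407,36.478). Open path.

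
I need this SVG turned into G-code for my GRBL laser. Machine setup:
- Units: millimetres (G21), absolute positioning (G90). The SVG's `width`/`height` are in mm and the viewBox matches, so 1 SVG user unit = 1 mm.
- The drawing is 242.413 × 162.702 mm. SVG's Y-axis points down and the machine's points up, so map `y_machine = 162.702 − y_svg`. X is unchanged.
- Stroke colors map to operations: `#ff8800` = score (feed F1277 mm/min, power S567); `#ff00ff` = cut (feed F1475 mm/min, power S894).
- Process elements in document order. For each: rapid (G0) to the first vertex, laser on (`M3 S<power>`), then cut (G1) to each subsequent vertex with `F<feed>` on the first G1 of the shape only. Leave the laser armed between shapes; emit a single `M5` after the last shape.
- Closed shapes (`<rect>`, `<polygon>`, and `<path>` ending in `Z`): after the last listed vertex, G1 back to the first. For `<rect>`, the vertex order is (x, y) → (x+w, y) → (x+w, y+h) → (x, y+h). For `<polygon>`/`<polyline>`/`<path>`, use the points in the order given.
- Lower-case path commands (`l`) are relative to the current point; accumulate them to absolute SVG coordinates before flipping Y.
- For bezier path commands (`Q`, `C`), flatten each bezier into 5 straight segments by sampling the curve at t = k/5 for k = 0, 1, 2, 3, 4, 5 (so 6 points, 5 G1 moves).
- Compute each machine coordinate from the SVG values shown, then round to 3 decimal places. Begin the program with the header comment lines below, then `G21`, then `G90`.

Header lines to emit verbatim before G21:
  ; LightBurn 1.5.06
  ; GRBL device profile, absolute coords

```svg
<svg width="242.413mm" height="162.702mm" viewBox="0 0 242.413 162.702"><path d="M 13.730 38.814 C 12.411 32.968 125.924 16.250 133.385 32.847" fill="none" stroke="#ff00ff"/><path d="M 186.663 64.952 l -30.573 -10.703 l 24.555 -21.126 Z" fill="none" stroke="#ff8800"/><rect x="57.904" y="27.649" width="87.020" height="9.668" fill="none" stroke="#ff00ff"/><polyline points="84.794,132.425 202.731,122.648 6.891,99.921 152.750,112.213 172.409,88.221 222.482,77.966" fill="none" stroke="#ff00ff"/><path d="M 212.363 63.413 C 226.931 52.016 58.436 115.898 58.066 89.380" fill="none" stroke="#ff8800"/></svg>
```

Since the viewBox matches the mm dimensions, user units are millimetres directly. The only transform is the Y-flip y_m = 162.702 − y_svg.

Shape 1 is a cubic bezier drawn with `<path>`. Its stroke #ff00ff means cut at S894, F1475. After flipping Y the toolpath is (13.730,123.888) → (24.951,128.347) → (53.130,133.294) → (87.663,136.608) → (117.949,136.169) → (133.385,129.855).

Shape 2 is a regular polygon drawn with `<path>`. Its stroke #ff8800 means score at S567, F1277. After flipping Y the toolpath is (186.663,97.750) → (156.090,108.453) → (180.645,129.579) → (186.663,97.750), returning to the start.

Shape 3 is a rectangle drawn with `<rect>`. Its stroke #ff00ff means cut at S894, F1475. After flipping Y the toolpath is (57.904,135.053) → (144.924,135.053) → (144.924,125.385) → (57.904,125.385) → (57.904,135.053), returning to the start.

Shape 4 is a open polyline drawn with `<polyline>`. Its stroke #ff00ff means cut at S894, F1475. After flipping Y the toolpath is (84.794,30.277) → (202.731,40.054) → (6.891,62.781) → (152.750,50.489) → (172.409,74.481) → (222.482,84.736).

Shape 5 is a cubic bezier drawn with `<path>`. Its stroke #ff8800 means score at S567, F1277. After flipping Y the toolpath is (212.363,99.289) → (201.946,98.419) → (164.450,87.435) → (116.734,74.289) → (75.653,66.934) → (58.066,73.322).

; LightBurn 1.5.06
; GRBL device profile, absolute coords
G21
G90
G0 X13.730 Y123.888
M3 S894
G1 X24.951 Y128.347 F1475
G1 X53.130 Y133.294
G1 X87.663 Y136.608
G1 X117.949 Y136.169
G1 X133.385 Y129.855
G0 X186.663 Y97.750
M3 S567
G1 X156.090 Y108.453 F1277
G1 X180.645 Y129.579
G1 X186.663 Y97.750
G0 X57.904 Y135.053
M3 S894
G1 X144.924 Y135.053 F1475
G1 X144.924 Y125.385
G1 X57.904 Y125.385
G1 X57.904 Y135.053
G0 X84.794 Y30.277
M3 S894
G1 X202.731 Y40.054 F1475
G1 X6.891 Y62.781
G1 X152.750 Y50.489
G1 X172.409 Y74.481
G1 X222.482 Y84.736
G0 X212.363 Y99.289
M3 S567
G1 X201.946 Y98.419 F1277
G1 X164.450 Y87.435
G1 X116.734 Y74.289
G1 X75.653 Y66.934
G1 X58.066 Y73.322
M5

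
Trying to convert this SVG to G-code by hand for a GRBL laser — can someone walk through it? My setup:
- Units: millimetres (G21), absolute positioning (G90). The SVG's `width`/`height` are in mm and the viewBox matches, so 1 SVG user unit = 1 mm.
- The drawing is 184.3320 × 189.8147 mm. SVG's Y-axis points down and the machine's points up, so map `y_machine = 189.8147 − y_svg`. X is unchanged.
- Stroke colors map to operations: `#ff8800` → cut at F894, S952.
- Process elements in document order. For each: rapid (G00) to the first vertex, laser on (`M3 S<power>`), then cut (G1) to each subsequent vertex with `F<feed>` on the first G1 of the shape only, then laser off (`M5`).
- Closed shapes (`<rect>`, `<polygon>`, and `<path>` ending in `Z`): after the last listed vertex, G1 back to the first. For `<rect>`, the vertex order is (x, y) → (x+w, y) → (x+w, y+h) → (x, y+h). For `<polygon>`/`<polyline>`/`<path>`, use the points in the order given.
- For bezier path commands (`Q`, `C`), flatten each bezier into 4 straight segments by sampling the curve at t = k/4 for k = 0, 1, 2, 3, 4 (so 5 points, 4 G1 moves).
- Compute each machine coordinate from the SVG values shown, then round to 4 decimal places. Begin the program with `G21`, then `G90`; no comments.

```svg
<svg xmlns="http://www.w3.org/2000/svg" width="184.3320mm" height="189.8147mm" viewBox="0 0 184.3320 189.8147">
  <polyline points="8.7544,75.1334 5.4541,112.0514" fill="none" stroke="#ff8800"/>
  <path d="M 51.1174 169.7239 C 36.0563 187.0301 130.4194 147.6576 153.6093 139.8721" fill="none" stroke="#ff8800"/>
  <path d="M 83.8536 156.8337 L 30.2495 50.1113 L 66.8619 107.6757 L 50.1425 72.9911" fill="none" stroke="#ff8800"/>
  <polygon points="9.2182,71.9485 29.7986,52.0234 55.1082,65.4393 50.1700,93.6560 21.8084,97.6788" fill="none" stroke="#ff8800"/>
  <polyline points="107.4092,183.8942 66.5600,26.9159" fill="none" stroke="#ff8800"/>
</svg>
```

G21
G90
G00 X8.7544 Y114.6813
M3 S952
G1 X5.4541 Y77.7633 F894
M5
G00 X51.1174 Y20.0908
M3 S952
G1 X57.5168 Y16.3593 F894
G1 X88.0192 Y25.6073
G1 X125.6937 Y39.5601
G1 X153.6093 Y49.9426
M5
G00 X83.8536 Y32.9810
M3 S952
G1 X30.2495 Y139.7034 F894
G1 X66.8619 Y82.1390
G1 X50.1425 Y116.8236
M5
G00 X9.2182 Y117.8662
M3 S952
G1 X29.7986 Y137.7913 F894
G1 X55.1082 Y124.3754
G1 X50.1700 Y96.1587
G1 X21.8084 Y92.1359
G1 X9.2182 Y117.8662
M5
G00 X107.4092 Y5.9205
M3 S952
G1 X66.5600 Y162.8988 F894
M5

Since the viewBox matches the mm dimensions, user units are millimetres directly. The only transform is the Y-flip y_m = 189.8147 − y_svg.

Shape 1 is a line segment drawn with `<polyline>`. Its stroke #ff8800 means cut at S952, F894. After flipping Y the toolpath is (8.7544,114.6813) → (5.4541,77.7633).

Shape 2 is a cubic bezier drawn with `<path>`. Its stroke #ff8800 means cut at S952, F894. After flipping Y the toolpath is (51.1174,20.0908) → (57.5168,16.3593) → (88.0192,25.6073) → (125.6937,39.5601) → (153.6093,49.9426).

Shape 3 is a open polyline drawn with `<path>`. Its stroke #ff8800 means cut at S952, F894. After flipping Y the toolpath is (83.8536,32.9810) → (30.2495,139.7034) → (66.8619,82.1390) → (50.1425,116.8236).

Shape 4 is a regular polygon drawn with `<polygon>`. Its stroke #ff8800 means cut at S952, F894. After flipping Y the toolpath is (9.2182,117.8662) → (29.7986,137.7913) → (55.1082,124.3754) → (50.1700,96.1587) → (21.8084,92.1359) → (9.2182,117.8662), returning to the start.

Shape 5 is a line segment drawn with `<polyline>`. Its stroke #ff8800 means cut at S952, F894. After flipping Y the toolpath is (107.4092,5.9205) → (66.5600,162.8988).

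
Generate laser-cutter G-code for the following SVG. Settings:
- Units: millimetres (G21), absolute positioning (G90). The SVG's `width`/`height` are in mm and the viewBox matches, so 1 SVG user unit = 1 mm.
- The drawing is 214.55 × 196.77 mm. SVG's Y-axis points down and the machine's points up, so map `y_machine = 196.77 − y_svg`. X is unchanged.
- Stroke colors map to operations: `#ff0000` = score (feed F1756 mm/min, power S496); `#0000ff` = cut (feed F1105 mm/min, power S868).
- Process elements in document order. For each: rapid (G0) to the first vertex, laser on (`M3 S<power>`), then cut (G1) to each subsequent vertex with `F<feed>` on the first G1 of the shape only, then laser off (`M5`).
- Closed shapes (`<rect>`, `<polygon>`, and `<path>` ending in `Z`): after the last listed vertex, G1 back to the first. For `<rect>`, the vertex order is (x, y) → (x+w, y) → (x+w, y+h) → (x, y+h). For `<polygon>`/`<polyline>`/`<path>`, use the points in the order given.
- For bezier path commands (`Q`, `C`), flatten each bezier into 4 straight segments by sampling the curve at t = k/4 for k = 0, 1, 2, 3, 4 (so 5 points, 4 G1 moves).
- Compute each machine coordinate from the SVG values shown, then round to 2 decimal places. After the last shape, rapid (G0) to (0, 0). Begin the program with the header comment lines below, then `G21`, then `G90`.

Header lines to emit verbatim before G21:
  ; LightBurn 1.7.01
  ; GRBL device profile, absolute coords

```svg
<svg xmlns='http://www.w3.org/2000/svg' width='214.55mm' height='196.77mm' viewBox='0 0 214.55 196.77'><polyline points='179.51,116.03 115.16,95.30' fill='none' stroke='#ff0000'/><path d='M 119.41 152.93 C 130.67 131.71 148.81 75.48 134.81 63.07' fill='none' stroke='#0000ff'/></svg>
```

1 u = 1 mm; y_m = 196.77 − y.

[1] `<polyline>` line segment, #ff0000→score S496 F1756: (179.51,80.74) → (115.16,101.47)

[2] `<path>` cubic bezier, #0000ff→cut S868 F1105: (119.41,43.84) → (128.54,65.09) → (136.58,92.07) → (139.89,117.41) → (134.81,133.70)

; LightBurn 1.7.01
; GRBL device profile, absolute coords
G21
G90
G0 X179.51 Y80.74
M3 S496
G1 X115.16 Y101.47 F1756
M5
G0 X119.41 Y43.84
M3 S868
G1 X128.54 Y65.09 F1105
G1 X136.58 Y92.07
G1 X139.89 Y117.41
G1 X134.81 Y133.70
M5
G0 X0.00 Y0.00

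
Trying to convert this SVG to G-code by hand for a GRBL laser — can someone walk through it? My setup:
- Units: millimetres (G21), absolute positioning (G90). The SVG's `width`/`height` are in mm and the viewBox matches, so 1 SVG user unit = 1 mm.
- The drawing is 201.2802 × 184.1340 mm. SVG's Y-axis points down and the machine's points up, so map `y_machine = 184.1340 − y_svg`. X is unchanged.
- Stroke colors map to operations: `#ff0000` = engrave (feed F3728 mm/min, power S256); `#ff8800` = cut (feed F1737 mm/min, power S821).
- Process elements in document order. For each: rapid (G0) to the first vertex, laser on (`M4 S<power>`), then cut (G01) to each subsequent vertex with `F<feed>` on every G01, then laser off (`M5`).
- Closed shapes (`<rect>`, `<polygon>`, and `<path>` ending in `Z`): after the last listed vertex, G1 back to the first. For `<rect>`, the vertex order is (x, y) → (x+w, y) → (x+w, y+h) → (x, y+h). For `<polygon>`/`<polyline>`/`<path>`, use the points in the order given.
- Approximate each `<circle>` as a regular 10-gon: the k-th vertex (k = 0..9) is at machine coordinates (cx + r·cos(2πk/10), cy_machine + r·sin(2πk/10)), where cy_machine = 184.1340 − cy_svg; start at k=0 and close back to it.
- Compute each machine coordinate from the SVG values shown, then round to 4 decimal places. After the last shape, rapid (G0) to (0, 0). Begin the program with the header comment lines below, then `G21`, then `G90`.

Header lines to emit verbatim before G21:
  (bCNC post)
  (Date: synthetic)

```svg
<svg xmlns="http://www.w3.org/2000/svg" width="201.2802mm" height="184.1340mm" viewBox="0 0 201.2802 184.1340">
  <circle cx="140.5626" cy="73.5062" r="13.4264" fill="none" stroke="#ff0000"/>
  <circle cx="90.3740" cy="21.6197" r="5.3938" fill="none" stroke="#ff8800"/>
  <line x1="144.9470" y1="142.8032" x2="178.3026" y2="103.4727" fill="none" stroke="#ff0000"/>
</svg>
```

(bCNC post)
(Date: synthetic)
G21
G90
G0 X153.9890 Y110.6278
M4 S256
G01 X151.4248 Y118.5196 F3728
G01 X144.7116 Y123.3971 F3728
G01 X136.4136 Y123.3971 F3728
G01 X129.7004 Y118.5196 F3728
G01 X127.1362 Y110.6278 F3728
G01 X129.7004 Y102.7360 F3728
G01 X136.4136 Y97.8585 F3728
G01 X144.7116 Y97.8585 F3728
G01 X151.4248 Y102.7360 F3728
G01 X153.9890 Y110.6278 F3728
M5
G0 X95.7678 Y162.5143
M4 S821
G01 X94.7377 Y165.6847 F1737
G01 X92.0408 Y167.6441 F1737
G01 X88.7072 Y167.6441 F1737
G01 X86.0103 Y165.6847 F1737
G01 X84.9802 Y162.5143 F1737
G01 X86.0103 Y159.3439 F1737
G01 X88.7072 Y157.3845 F1737
G01 X92.0408 Y157.3845 F1737
G01 X94.7377 Y159.3439 F1737
G01 X95.7678 Y162.5143 F1737
M5
G0 X144.9470 Y41.3308
M4 S256
G01 X178.3026 Y80.6613 F3728
M5
G0 X0.0000 Y0.0000

Since the viewBox matches the mm dimensions, user units are millimetres directly. The only transform is the Y-flip y_m = 184.1340 − y_svg.

Shape 1 is a circle drawn with `<circle>`. Its stroke #ff0000 means engrave at S256, F3728. After flipping Y the toolpath is (153.9890,110.6278) → (151.4248,118.5196) → (144.7116,123.3971) → (136.4136,123.3971) → (129.7004,118.5196) → (127.1362,110.6278) → (129.7004,102.7360) → (136.4136,97.8585) → (144.7116,97.8585) → (151.4248,102.7360) → (153.9890,110.6278), returning to the start.

Shape 2 is a circle drawn with `<circle>`. Its stroke #ff8800 means cut at S821, F1737. After flipping Y the toolpath is (95.7678,162.5143) → (94.7377,165.6847) → (92.0408,167.6441) → (88.7072,167.6441) → (86.0103,165.6847) → (84.9802,162.5143) → (86.0103,159.3439) → (88.7072,157.3845) → (92.0408,157.3845) → (94.7377,159.3439) → (95.7678,162.5143), returning to the start.

Shape 3 is a line segment drawn with `<line>`. Its stroke #ff0000 means engrave at S256, F3728. After flipping Y the toolpath is (144.9470,41.3308) → (178.3026,80.6613).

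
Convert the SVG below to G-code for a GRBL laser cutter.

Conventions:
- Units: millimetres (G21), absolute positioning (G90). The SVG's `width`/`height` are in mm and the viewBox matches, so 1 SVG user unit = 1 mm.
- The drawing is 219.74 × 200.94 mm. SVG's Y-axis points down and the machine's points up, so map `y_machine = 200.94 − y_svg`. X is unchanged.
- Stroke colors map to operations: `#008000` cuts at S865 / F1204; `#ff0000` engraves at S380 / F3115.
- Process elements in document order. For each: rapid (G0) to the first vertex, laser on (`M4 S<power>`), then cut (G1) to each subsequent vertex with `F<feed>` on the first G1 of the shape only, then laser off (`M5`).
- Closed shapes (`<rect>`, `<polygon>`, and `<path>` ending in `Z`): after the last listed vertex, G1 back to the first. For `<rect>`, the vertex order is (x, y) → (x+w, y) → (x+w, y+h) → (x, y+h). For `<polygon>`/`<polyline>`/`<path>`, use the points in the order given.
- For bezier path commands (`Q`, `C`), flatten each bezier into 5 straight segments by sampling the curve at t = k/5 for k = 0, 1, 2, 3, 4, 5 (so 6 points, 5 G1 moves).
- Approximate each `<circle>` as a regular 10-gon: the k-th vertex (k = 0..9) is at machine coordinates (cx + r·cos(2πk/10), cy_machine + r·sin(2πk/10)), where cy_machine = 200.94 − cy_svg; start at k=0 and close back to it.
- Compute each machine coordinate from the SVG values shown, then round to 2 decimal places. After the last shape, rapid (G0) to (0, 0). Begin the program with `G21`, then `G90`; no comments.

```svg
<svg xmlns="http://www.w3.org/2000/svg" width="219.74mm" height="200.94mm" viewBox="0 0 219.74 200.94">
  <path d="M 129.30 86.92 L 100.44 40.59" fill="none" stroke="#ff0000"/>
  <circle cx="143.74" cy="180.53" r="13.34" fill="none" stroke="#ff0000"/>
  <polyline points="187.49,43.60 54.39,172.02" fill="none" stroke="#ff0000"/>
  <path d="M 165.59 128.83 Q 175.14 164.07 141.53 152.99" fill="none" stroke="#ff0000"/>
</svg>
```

G21
G90
G0 X129.30 Y114.02
M4 S380
G1 X100.44 Y160.35 F3115
M5
G0 X157.08 Y20.41
M4 S380
G1 X154.53 Y28.25 F3115
G1 X147.86 Y33.10
G1 X139.62 Y33.10
G1 X132.95 Y28.25
G1 X130.40 Y20.41
G1 X132.95 Y12.57
G1 X139.62 Y7.72
G1 X147.86 Y7.72
G1 X154.53 Y12.57
G1 X157.08 Y20.41
M5
G0 X187.49 Y157.34
M4 S380
G1 X54.39 Y28.92 F3115
M5
G0 X165.59 Y72.11
M4 S380
G1 X167.68 Y59.87 F3115
G1 X166.32 Y51.33
G1 X161.51 Y46.50
G1 X153.25 Y45.37
G1 X141.53 Y47.95
M5
G0 X0.00 Y0.00

1 u = 1 mm; y_m = 200.94 − y.

[1] `<path>` line segment, #ff0000→engrave S380 F3115: (129.30,114.02) → (100.44,160.35)

[2] `<circle>` circle, #ff0000→engrave S380 F3115: (157.08,20.41) → (154.53,28.25) → (147.86,33.10) → (139.62,33.10) → (132.95,28.25) → (130.40,20.41) → (132.95,12.57) → (139.62,7.72) → (147.86,7.72) → (154.53,12.57) → (157.08,20.41) (closed)

[3] `<polyline>` line segment, #ff0000→engrave S380 F3115: (187.49,157.34) → (54.39,28.92)

[4] `<path>` quadratic bezier, #ff0000→engrave S380 F3115: (165.59,72.11) → (167.68,59.87) → (166.32,51.33) → (161.51,46.50) → (153.25,45.37) → (141.53,47.95)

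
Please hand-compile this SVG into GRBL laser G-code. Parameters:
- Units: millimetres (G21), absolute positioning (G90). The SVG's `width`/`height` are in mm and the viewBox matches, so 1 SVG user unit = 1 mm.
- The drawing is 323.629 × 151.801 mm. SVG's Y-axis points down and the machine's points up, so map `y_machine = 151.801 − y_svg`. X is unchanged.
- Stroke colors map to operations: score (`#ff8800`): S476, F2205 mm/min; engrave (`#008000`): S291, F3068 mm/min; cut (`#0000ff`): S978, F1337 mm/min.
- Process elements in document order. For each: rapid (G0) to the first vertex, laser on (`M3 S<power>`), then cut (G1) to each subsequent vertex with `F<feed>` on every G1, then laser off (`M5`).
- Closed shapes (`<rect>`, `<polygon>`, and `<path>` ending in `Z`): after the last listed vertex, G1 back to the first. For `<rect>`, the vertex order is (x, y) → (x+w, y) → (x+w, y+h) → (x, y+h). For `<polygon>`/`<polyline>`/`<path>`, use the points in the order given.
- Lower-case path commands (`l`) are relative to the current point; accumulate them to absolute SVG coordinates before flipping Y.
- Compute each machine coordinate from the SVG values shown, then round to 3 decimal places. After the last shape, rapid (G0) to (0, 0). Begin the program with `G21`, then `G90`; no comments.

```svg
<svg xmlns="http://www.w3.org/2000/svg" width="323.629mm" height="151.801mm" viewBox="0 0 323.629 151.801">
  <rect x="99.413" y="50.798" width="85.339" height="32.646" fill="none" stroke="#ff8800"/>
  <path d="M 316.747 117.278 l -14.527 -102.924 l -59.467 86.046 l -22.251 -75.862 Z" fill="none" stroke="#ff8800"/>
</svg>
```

viewBox `0 0 323.629 151.801` with mm width/height → 1 unit = 1 mm. Flip: y_m = 151.801 − y_svg.

**Shape 1** — `<rect>` rectangle, stroke `#ff8800` → score (S476, F2205). Machine vertices: (99.413,101.003) → (184.752,101.003) → (184.752,68.357) → (99.413,68.357) → (99.413,101.003). Closed: final G1 returns to the first vertex.

**Shape 2** — `<path>` closed polygon, stroke `#ff8800` → score (S476, F2205). Machine vertices: (316.747,34.523) → (302.220,137.447) → (242.753,51.401) → (220.502,127.263) → (316.747,34.523). Closed: final G1 returns to the first vertex.

G21
G90
G0 X99.413 Y101.003
M3 S476
G1 X184.752 Y101.003 F2205
G1 X184.752 Y68.357 F2205
G1 X99.413 Y68.357 F2205
G1 X99.413 Y101.003 F2205
M5
G0 X316.747 Y34.523
M3 S476
G1 X302.220 Y137.447 F2205
G1 X242.753 Y51.401 F2205
G1 X220.502 Y127.263 F2205
G1 X316.747 Y34.523 F2205
M5
G0 X0.000 Y0.000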